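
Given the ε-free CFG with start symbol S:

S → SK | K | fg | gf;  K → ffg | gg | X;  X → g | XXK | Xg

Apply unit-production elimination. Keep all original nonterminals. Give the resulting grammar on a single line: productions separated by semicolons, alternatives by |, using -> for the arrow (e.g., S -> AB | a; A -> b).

S -> g | SK | Xg | fg | gf | gg | XXK | ffg; K -> g | Xg | gg | XXK | ffg; X -> g | Xg | XXK

Unit productions: K->X, S->K.
Unit pairs (A ⇒* B via units): (K,X), (S,K), (S,X).
S: inherits non-unit rules of {K, S, X} → SK | XXK | Xg | ffg | fg | g | gf | gg.
K: inherits non-unit rules of {K, X} → XXK | Xg | ffg | g | gg.
X: inherits non-unit rules of {X} → XXK | Xg | g.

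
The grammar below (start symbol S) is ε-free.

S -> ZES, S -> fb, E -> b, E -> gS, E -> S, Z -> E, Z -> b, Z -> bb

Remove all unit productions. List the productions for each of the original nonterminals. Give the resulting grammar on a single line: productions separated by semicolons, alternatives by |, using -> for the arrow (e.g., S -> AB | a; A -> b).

Unit productions: E->S, Z->E.
Unit pairs (A ⇒* B via units): (E,S), (Z,E), (Z,S).
S: inherits non-unit rules of {S} → ZES | fb.
E: inherits non-unit rules of {E, S} → ZES | b | fb | gS.
Z: inherits non-unit rules of {E, S, Z} → ZES | b | bb | fb | gS.

S -> fb | ZES; E -> b | fb | gS | ZES; Z -> b | bb | fb | gS | ZES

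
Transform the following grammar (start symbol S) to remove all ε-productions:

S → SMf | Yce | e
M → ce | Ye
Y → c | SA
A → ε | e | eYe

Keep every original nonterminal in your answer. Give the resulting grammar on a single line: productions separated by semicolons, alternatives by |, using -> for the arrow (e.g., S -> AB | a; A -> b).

S -> e | SMf | Yce; A -> e | eYe; M -> Ye | ce; Y -> S | c | SA

Nullable set: {A}.
Drop A -> ε.
Y -> SA: A nullable, giving S | SA.
Unchanged (no nullable symbols): S -> SMf; S -> Yce; S -> e; A -> e; A -> eYe; M -> Ye; M -> ce; Y -> c.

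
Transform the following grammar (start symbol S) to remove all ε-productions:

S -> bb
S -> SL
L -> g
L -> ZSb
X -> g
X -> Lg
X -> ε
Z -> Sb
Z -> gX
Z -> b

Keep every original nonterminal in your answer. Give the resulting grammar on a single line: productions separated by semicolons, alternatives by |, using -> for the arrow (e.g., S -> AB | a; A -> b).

Nullable set: {X}.
Drop X -> ε.
Z -> gX: X nullable, giving g | gX.
Unchanged (no nullable symbols): S -> SL; S -> bb; L -> ZSb; L -> g; X -> Lg; X -> g; Z -> Sb; Z -> b.

S -> SL | bb; L -> g | ZSb; X -> g | Lg; Z -> b | g | Sb | gX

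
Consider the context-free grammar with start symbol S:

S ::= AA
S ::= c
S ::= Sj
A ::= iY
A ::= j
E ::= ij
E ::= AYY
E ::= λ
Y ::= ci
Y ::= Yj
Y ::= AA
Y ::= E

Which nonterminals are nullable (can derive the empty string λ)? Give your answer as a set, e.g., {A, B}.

{E, Y}

Directly nullable (have an ε-rule): {E}.
Y is nullable via Y -> E (every symbol on the right is already known nullable).
Not nullable: A, S — each has a terminal in every rule's right-hand side or depends on a non-nullable symbol.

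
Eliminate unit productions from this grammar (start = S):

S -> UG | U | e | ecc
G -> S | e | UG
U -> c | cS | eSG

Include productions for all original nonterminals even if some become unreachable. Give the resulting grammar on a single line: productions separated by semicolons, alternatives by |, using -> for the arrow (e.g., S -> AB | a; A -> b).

S -> c | e | UG | cS | eSG | ecc; G -> c | e | UG | cS | eSG | ecc; U -> c | cS | eSG

Unit productions: G->S, S->U.
Unit pairs (A ⇒* B via units): (G,S), (G,U), (S,U).
S: inherits non-unit rules of {S, U} → UG | c | cS | e | eSG | ecc.
G: inherits non-unit rules of {G, S, U} → UG | c | cS | e | eSG | ecc.
U: inherits non-unit rules of {U} → c | cS | eSG.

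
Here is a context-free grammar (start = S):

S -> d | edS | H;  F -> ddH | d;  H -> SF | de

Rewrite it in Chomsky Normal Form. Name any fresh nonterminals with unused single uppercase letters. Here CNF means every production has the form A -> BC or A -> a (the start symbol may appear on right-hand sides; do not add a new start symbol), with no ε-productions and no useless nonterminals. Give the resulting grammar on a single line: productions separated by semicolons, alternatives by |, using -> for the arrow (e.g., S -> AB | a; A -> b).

S -> d | AB | BD | SF; A -> d; B -> e; C -> AH; D -> AS; F -> d | AC; H -> AB | SF

No ε-productions.
After unit-elimination: S -> d | SF | de | edS; F -> d | ddH; H -> SF | de.
TERM: introduce A -> d, B -> e and substitute in every rule of length ≥2.
BIN: F -> AAH becomes F -> AC, C -> AH; S -> BAS becomes S -> BD, D -> AS.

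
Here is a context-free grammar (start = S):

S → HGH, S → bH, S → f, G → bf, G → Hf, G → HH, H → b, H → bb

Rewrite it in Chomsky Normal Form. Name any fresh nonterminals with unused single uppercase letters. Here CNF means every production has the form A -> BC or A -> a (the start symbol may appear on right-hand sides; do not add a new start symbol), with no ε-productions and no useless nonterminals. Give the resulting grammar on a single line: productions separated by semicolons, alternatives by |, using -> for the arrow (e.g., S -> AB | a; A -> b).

No ε-productions.
No unit productions to eliminate.
TERM: introduce B -> b, A -> f and substitute in every rule of length ≥2.
BIN: S -> HGH becomes S -> HC, C -> GH.

S -> f | BH | HC; A -> f; B -> b; C -> GH; G -> BA | HA | HH; H -> b | BB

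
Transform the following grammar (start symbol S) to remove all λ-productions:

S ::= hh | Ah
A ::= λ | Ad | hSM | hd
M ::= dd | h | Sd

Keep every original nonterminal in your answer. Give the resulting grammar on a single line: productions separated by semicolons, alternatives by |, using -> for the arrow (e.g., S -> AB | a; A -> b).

S -> h | Ah | hh; A -> d | Ad | hd | hSM; M -> h | Sd | dd

Nullable set: {A}.
S -> Ah: A nullable, giving Ah | h.
Drop A -> λ.
A -> Ad: A nullable, giving Ad | d.
Unchanged (no nullable symbols): S -> hh; A -> hSM; A -> hd; M -> Sd; M -> dd; M -> h.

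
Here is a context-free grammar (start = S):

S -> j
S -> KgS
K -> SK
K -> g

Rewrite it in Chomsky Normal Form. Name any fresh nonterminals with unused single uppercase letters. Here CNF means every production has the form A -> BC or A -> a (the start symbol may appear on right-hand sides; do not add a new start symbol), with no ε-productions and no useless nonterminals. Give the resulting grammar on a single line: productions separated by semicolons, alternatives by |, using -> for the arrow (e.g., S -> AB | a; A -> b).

S -> j | KB; A -> g; B -> AS; K -> g | SK

No ε-productions.
No unit productions to eliminate.
TERM: introduce A -> g and substitute in every rule of length ≥2.
BIN: S -> KAS becomes S -> KB, B -> AS.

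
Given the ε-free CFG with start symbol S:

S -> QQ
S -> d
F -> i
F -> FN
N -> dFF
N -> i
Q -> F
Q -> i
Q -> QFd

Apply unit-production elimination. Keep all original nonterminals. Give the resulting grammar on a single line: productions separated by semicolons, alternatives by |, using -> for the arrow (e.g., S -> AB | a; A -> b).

S -> d | QQ; F -> i | FN; N -> i | dFF; Q -> i | FN | QFd

Unit productions: Q->F.
Unit pairs (A ⇒* B via units): (Q,F).
S: inherits non-unit rules of {S} → QQ | d.
F: inherits non-unit rules of {F} → FN | i.
N: inherits non-unit rules of {N} → dFF | i.
Q: inherits non-unit rules of {F, Q} → FN | QFd | i.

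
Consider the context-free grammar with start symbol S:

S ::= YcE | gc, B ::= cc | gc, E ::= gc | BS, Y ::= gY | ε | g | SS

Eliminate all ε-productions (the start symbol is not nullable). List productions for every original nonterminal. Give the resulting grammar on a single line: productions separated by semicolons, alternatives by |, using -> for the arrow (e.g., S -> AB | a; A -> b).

Nullable set: {Y}.
S -> YcE: Y nullable, giving YcE | cE.
Drop Y -> ε.
Y -> gY: Y nullable, giving g | gY.
Unchanged (no nullable symbols): S -> gc; B -> cc; B -> gc; E -> BS; E -> gc; Y -> SS; Y -> g.

S -> cE | gc | YcE; B -> cc | gc; E -> BS | gc; Y -> g | SS | gY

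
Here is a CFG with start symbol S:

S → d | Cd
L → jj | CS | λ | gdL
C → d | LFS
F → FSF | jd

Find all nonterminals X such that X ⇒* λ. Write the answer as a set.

Directly nullable (have an ε-rule): {L}.
Not nullable: C, F, S — each has a terminal in every rule's right-hand side or depends on a non-nullable symbol.

{L}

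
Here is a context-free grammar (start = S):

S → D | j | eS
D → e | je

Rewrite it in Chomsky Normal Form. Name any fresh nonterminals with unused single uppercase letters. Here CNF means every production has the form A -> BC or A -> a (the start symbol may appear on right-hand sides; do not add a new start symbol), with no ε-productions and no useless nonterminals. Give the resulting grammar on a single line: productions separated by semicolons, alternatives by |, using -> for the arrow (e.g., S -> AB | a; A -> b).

S -> e | j | AB | BS; A -> j; B -> e

No ε-productions.
After unit-elimination: S -> e | j | eS | je; D -> e | je.
TERM: introduce B -> e, A -> j and substitute in every rule of length ≥2.
Drop unreachable/unproductive: D.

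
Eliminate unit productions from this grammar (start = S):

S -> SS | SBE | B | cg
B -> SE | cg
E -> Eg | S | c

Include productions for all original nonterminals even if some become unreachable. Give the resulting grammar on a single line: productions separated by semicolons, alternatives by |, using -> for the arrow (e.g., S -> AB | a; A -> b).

Unit productions: E->S, S->B.
Unit pairs (A ⇒* B via units): (E,B), (E,S), (S,B).
S: inherits non-unit rules of {B, S} → SBE | SE | SS | cg.
B: inherits non-unit rules of {B} → SE | cg.
E: inherits non-unit rules of {B, E, S} → Eg | SBE | SE | SS | c | cg.

S -> SE | SS | cg | SBE; B -> SE | cg; E -> c | Eg | SE | SS | cg | SBE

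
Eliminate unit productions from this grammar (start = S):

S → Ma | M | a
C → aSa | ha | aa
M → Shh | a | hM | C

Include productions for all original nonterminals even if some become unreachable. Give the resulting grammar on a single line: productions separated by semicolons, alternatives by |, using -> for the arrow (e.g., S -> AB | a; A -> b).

Unit productions: M->C, S->M.
Unit pairs (A ⇒* B via units): (M,C), (S,C), (S,M).
S: inherits non-unit rules of {C, M, S} → Ma | Shh | a | aSa | aa | hM | ha.
C: inherits non-unit rules of {C} → aSa | aa | ha.
M: inherits non-unit rules of {C, M} → Shh | a | aSa | aa | hM | ha.

S -> a | Ma | aa | hM | ha | Shh | aSa; C -> aa | ha | aSa; M -> a | aa | hM | ha | Shh | aSa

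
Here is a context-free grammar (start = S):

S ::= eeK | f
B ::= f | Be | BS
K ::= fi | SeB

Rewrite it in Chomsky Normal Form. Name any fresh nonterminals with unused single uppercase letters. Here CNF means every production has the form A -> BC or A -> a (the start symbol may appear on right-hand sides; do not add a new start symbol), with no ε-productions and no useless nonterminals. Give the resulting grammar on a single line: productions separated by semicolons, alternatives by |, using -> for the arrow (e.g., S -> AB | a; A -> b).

No ε-productions.
No unit productions to eliminate.
TERM: introduce A -> e, C -> f, D -> i and substitute in every rule of length ≥2.
BIN: K -> SAB becomes K -> SE, E -> AB; S -> AAK becomes S -> AF, F -> AK.

S -> f | AF; A -> e; B -> f | BA | BS; C -> f; D -> i; E -> AB; F -> AK; K -> CD | SE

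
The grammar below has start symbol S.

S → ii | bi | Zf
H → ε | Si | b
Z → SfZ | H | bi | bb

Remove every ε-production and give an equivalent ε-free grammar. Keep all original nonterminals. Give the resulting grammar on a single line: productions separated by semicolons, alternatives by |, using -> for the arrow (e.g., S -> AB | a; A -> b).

Nullable set: {H, Z}.
S -> Zf: Z nullable, giving Zf | f.
Drop H -> ε.
Z -> H: H nullable, giving H.
Z -> SfZ: Z nullable, giving Sf | SfZ.
Unchanged (no nullable symbols): S -> bi; S -> ii; H -> Si; H -> b; Z -> bb; Z -> bi.

S -> f | Zf | bi | ii; H -> b | Si; Z -> H | Sf | bb | bi | SfZ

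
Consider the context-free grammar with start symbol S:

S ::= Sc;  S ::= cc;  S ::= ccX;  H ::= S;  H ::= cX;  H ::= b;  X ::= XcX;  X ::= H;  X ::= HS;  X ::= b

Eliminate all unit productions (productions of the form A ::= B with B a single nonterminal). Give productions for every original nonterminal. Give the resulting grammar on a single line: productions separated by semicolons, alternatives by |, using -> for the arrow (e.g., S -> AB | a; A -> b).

S -> Sc | cc | ccX; H -> b | Sc | cX | cc | ccX; X -> b | HS | Sc | cX | cc | XcX | ccX

Unit productions: H->S, X->H.
Unit pairs (A ⇒* B via units): (H,S), (X,H), (X,S).
S: inherits non-unit rules of {S} → Sc | cc | ccX.
H: inherits non-unit rules of {H, S} → Sc | b | cX | cc | ccX.
X: inherits non-unit rules of {H, S, X} → HS | Sc | XcX | b | cX | cc | ccX.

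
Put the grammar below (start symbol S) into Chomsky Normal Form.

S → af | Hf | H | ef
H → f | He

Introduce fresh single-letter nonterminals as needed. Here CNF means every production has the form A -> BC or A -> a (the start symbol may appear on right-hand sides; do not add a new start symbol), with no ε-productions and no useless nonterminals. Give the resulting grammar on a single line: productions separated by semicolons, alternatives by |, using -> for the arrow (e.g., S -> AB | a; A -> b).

S -> f | AB | CB | HA | HB; A -> e; B -> f; C -> a; H -> f | HA

No ε-productions.
After unit-elimination: S -> f | He | Hf | af | ef; H -> f | He.
TERM: introduce C -> a, A -> e, B -> f and substitute in every rule of length ≥2.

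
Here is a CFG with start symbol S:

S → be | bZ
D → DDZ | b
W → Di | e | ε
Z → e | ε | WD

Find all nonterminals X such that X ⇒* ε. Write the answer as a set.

{W, Z}

Directly nullable (have an ε-rule): {W, Z}.
Not nullable: D, S — each has a terminal in every rule's right-hand side or depends on a non-nullable symbol.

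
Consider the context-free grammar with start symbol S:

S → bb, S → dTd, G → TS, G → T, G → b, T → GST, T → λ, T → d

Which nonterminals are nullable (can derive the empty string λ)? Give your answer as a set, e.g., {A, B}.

{G, T}

Directly nullable (have an ε-rule): {T}.
G is nullable via G -> T (every symbol on the right is already known nullable).
Not nullable: S — each has a terminal in every rule's right-hand side or depends on a non-nullable symbol.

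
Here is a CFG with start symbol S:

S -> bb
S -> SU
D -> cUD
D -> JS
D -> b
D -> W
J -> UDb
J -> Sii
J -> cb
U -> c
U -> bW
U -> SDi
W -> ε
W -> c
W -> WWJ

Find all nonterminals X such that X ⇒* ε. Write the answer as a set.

{D, W}

Directly nullable (have an ε-rule): {W}.
D is nullable via D -> W (every symbol on the right is already known nullable).
Not nullable: J, S, U — each has a terminal in every rule's right-hand side or depends on a non-nullable symbol.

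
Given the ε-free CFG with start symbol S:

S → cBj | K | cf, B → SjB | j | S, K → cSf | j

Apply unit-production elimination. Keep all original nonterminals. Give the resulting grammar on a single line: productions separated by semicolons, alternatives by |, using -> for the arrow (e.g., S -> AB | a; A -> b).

Unit productions: B->S, S->K.
Unit pairs (A ⇒* B via units): (B,K), (B,S), (S,K).
S: inherits non-unit rules of {K, S} → cBj | cSf | cf | j.
B: inherits non-unit rules of {B, K, S} → SjB | cBj | cSf | cf | j.
K: inherits non-unit rules of {K} → cSf | j.

S -> j | cf | cBj | cSf; B -> j | cf | SjB | cBj | cSf; K -> j | cSf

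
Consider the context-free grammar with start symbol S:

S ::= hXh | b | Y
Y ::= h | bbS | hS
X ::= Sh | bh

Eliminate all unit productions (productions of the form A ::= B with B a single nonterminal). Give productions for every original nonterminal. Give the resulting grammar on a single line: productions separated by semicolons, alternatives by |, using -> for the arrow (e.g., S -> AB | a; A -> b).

Unit productions: S->Y.
Unit pairs (A ⇒* B via units): (S,Y).
S: inherits non-unit rules of {S, Y} → b | bbS | h | hS | hXh.
X: inherits non-unit rules of {X} → Sh | bh.
Y: inherits non-unit rules of {Y} → bbS | h | hS.

S -> b | h | hS | bbS | hXh; X -> Sh | bh; Y -> h | hS | bbS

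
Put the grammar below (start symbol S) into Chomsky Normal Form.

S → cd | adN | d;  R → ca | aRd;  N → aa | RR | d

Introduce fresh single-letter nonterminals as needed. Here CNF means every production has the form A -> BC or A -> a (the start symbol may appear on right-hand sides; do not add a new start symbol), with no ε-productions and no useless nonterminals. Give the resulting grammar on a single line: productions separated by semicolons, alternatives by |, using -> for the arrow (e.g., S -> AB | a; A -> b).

S -> d | AE | CB; A -> a; B -> d; C -> c; D -> RB; E -> BN; N -> d | AA | RR; R -> AD | CA

No ε-productions.
No unit productions to eliminate.
TERM: introduce A -> a, C -> c, B -> d and substitute in every rule of length ≥2.
BIN: R -> ARB becomes R -> AD, D -> RB; S -> ABN becomes S -> AE, E -> BN.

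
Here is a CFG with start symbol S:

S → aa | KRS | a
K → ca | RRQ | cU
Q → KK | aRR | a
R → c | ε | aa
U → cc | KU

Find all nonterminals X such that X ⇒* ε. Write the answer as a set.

Directly nullable (have an ε-rule): {R}.
Not nullable: K, Q, S, U — each has a terminal in every rule's right-hand side or depends on a non-nullable symbol.

{R}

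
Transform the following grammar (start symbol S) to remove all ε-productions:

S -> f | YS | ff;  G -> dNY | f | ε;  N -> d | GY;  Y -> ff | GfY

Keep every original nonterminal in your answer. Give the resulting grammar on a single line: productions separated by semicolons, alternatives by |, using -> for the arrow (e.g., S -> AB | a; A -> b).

S -> f | YS | ff; G -> f | dNY; N -> Y | d | GY; Y -> fY | ff | GfY

Nullable set: {G}.
Drop G -> ε.
N -> GY: G nullable, giving GY | Y.
Y -> GfY: G nullable, giving GfY | fY.
Unchanged (no nullable symbols): S -> YS; S -> f; S -> ff; G -> dNY; G -> f; N -> d; Y -> ff.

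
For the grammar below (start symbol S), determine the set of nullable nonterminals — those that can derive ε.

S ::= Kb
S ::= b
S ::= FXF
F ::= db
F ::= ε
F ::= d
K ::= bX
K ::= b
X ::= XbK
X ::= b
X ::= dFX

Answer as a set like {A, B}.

Directly nullable (have an ε-rule): {F}.
Not nullable: K, S, X — each has a terminal in every rule's right-hand side or depends on a non-nullable symbol.

{F}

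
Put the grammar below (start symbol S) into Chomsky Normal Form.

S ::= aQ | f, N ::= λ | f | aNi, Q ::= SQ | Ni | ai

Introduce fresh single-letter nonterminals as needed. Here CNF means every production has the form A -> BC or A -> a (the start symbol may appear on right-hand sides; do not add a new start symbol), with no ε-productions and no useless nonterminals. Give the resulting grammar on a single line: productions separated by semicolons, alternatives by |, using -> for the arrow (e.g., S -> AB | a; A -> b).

S -> f | AQ; A -> a; B -> i; C -> NB; N -> f | AB | AC; Q -> i | AB | NB | SQ

Nullable: {N}; after ε-elimination: S -> f | aQ; N -> f | ai | aNi; Q -> i | Ni | SQ | ai.
No unit productions to eliminate.
TERM: introduce A -> a, B -> i and substitute in every rule of length ≥2.
BIN: N -> ANB becomes N -> AC, C -> NB.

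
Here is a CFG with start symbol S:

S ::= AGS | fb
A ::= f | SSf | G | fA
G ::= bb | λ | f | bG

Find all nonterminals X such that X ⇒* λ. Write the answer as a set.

{A, G}

Directly nullable (have an ε-rule): {G}.
A is nullable via A -> G (every symbol on the right is already known nullable).
Not nullable: S — each has a terminal in every rule's right-hand side or depends on a non-nullable symbol.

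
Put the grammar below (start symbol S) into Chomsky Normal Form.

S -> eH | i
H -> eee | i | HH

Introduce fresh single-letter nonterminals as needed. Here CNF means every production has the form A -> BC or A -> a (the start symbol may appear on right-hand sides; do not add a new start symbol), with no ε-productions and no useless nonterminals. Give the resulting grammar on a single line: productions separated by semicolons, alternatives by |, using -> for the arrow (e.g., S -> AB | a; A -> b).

S -> i | AH; A -> e; B -> AA; H -> i | AB | HH

No ε-productions.
No unit productions to eliminate.
TERM: introduce A -> e and substitute in every rule of length ≥2.
BIN: H -> AAA becomes H -> AB, B -> AA.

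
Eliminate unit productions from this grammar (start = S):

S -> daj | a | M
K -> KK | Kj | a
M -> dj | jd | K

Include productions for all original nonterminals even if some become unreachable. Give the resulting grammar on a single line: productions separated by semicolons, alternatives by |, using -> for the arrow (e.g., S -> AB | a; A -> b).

S -> a | KK | Kj | dj | jd | daj; K -> a | KK | Kj; M -> a | KK | Kj | dj | jd

Unit productions: M->K, S->M.
Unit pairs (A ⇒* B via units): (M,K), (S,K), (S,M).
S: inherits non-unit rules of {K, M, S} → KK | Kj | a | daj | dj | jd.
K: inherits non-unit rules of {K} → KK | Kj | a.
M: inherits non-unit rules of {K, M} → KK | Kj | a | dj | jd.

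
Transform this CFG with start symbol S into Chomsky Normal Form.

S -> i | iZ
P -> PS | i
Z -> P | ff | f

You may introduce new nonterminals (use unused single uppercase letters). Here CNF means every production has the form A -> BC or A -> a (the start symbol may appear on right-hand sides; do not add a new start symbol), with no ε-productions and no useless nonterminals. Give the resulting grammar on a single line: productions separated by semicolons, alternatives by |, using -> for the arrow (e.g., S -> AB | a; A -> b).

No ε-productions.
After unit-elimination: S -> i | iZ; P -> i | PS; Z -> f | i | PS | ff.
TERM: introduce B -> f, A -> i and substitute in every rule of length ≥2.

S -> i | AZ; A -> i; B -> f; P -> i | PS; Z -> f | i | BB | PS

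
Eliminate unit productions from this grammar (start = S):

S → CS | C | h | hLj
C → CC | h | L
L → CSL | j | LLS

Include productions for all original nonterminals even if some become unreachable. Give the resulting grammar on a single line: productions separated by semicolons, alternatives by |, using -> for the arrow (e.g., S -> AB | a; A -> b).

S -> h | j | CC | CS | CSL | LLS | hLj; C -> h | j | CC | CSL | LLS; L -> j | CSL | LLS

Unit productions: C->L, S->C.
Unit pairs (A ⇒* B via units): (C,L), (S,C), (S,L).
S: inherits non-unit rules of {C, L, S} → CC | CS | CSL | LLS | h | hLj | j.
C: inherits non-unit rules of {C, L} → CC | CSL | LLS | h | j.
L: inherits non-unit rules of {L} → CSL | LLS | j.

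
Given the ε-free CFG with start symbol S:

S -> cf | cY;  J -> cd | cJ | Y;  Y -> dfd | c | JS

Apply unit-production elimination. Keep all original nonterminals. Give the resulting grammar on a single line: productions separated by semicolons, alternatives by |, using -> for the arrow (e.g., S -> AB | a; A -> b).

Unit productions: J->Y.
Unit pairs (A ⇒* B via units): (J,Y).
S: inherits non-unit rules of {S} → cY | cf.
J: inherits non-unit rules of {J, Y} → JS | c | cJ | cd | dfd.
Y: inherits non-unit rules of {Y} → JS | c | dfd.

S -> cY | cf; J -> c | JS | cJ | cd | dfd; Y -> c | JS | dfd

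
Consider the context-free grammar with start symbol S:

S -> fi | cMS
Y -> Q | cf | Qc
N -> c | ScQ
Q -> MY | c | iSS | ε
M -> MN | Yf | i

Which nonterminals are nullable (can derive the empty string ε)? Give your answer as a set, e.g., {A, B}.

{Q, Y}

Directly nullable (have an ε-rule): {Q}.
Y is nullable via Y -> Q (every symbol on the right is already known nullable).
Not nullable: M, N, S — each has a terminal in every rule's right-hand side or depends on a non-nullable symbol.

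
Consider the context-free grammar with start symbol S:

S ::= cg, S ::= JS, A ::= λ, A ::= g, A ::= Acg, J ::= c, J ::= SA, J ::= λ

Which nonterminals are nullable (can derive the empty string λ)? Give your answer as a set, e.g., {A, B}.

Directly nullable (have an ε-rule): {A, J}.
Not nullable: S — each has a terminal in every rule's right-hand side or depends on a non-nullable symbol.

{A, J}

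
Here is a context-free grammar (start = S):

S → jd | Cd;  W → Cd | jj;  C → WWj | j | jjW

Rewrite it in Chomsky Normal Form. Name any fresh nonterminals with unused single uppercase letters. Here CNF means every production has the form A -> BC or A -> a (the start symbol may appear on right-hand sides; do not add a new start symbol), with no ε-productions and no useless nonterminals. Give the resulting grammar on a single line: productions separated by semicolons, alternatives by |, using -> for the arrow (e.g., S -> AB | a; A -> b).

No ε-productions.
No unit productions to eliminate.
TERM: introduce B -> d, A -> j and substitute in every rule of length ≥2.
BIN: C -> AAW becomes C -> AD, D -> AW; C -> WWA becomes C -> WE, E -> WA.

S -> AB | CB; A -> j; B -> d; C -> j | AD | WE; D -> AW; E -> WA; W -> AA | CB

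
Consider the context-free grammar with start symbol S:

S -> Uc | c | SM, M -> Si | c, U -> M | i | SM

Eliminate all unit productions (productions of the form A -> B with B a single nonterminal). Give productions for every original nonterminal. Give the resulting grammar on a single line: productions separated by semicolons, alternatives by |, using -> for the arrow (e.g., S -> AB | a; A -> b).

S -> c | SM | Uc; M -> c | Si; U -> c | i | SM | Si

Unit productions: U->M.
Unit pairs (A ⇒* B via units): (U,M).
S: inherits non-unit rules of {S} → SM | Uc | c.
M: inherits non-unit rules of {M} → Si | c.
U: inherits non-unit rules of {M, U} → SM | Si | c | i.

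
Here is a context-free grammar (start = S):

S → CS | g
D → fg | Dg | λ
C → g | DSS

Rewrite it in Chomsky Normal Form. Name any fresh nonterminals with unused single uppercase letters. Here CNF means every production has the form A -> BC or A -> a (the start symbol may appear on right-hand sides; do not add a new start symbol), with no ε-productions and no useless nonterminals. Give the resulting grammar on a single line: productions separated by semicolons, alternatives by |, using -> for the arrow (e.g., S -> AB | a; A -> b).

S -> g | CS; A -> g; B -> f; C -> g | DE | SS; D -> g | BA | DA; E -> SS

Nullable: {D}; after ε-elimination: S -> g | CS; C -> g | SS | DSS; D -> g | Dg | fg.
No unit productions to eliminate.
TERM: introduce B -> f, A -> g and substitute in every rule of length ≥2.
BIN: C -> DSS becomes C -> DE, E -> SS.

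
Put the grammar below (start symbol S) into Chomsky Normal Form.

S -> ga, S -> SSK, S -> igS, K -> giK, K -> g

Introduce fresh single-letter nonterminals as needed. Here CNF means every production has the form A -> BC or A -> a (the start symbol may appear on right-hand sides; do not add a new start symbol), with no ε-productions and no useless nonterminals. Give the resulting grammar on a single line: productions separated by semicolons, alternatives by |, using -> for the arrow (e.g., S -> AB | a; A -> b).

S -> AC | BE | SF; A -> g; B -> i; C -> a; D -> BK; E -> AS; F -> SK; K -> g | AD

No ε-productions.
No unit productions to eliminate.
TERM: introduce C -> a, A -> g, B -> i and substitute in every rule of length ≥2.
BIN: K -> ABK becomes K -> AD, D -> BK; S -> BAS becomes S -> BE, E -> AS; S -> SSK becomes S -> SF, F -> SK.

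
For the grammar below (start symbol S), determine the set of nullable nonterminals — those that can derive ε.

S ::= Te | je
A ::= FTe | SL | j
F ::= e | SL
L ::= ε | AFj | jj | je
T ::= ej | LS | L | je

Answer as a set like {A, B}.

{L, T}

Directly nullable (have an ε-rule): {L}.
T is nullable via T -> L (every symbol on the right is already known nullable).
Not nullable: A, F, S — each has a terminal in every rule's right-hand side or depends on a non-nullable symbol.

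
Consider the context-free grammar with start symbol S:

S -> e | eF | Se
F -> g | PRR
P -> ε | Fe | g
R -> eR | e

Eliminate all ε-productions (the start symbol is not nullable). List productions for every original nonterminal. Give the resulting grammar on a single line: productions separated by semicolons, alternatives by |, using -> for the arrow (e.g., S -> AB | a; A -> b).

S -> e | Se | eF; F -> g | RR | PRR; P -> g | Fe; R -> e | eR

Nullable set: {P}.
F -> PRR: P nullable, giving PRR | RR.
Drop P -> ε.
Unchanged (no nullable symbols): S -> Se; S -> e; S -> eF; F -> g; P -> Fe; P -> g; R -> e; R -> eR.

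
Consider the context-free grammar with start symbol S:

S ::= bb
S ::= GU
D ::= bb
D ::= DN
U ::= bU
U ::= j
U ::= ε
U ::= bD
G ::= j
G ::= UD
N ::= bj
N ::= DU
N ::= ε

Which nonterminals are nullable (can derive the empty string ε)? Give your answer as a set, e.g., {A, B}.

{N, U}

Directly nullable (have an ε-rule): {N, U}.
Not nullable: D, G, S — each has a terminal in every rule's right-hand side or depends on a non-nullable symbol.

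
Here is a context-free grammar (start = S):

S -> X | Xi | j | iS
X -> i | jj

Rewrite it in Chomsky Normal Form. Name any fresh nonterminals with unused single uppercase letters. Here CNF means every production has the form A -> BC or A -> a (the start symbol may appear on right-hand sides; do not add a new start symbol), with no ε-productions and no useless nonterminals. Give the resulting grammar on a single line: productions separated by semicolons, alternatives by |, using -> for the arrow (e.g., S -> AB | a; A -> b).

S -> i | j | AS | BB | XA; A -> i; B -> j; X -> i | BB

No ε-productions.
After unit-elimination: S -> i | j | Xi | iS | jj; X -> i | jj.
TERM: introduce A -> i, B -> j and substitute in every rule of length ≥2.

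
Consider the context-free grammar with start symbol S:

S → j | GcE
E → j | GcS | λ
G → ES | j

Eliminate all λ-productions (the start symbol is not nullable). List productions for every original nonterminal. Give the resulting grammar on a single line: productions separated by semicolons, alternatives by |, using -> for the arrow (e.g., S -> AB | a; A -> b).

S -> j | Gc | GcE; E -> j | GcS; G -> S | j | ES

Nullable set: {E}.
S -> GcE: E nullable, giving Gc | GcE.
Drop E -> λ.
G -> ES: E nullable, giving ES | S.
Unchanged (no nullable symbols): S -> j; E -> GcS; E -> j; G -> j.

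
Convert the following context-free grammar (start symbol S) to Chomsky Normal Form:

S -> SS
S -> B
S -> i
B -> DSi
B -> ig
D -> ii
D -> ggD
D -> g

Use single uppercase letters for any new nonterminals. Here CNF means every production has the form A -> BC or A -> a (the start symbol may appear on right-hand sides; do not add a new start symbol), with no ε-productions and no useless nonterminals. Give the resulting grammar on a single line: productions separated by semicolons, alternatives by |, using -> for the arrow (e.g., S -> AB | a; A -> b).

S -> i | AC | DG | SS; A -> i; C -> g; D -> g | AA | CF; F -> CD; G -> SA

No ε-productions.
After unit-elimination: S -> i | SS | ig | DSi; B -> ig | DSi; D -> g | ii | ggD.
TERM: introduce C -> g, A -> i and substitute in every rule of length ≥2.
BIN: B -> DSA becomes B -> DE, E -> SA; D -> CCD becomes D -> CF, F -> CD; S -> DSA becomes S -> DG, G -> SA.
Drop unreachable/unproductive: B.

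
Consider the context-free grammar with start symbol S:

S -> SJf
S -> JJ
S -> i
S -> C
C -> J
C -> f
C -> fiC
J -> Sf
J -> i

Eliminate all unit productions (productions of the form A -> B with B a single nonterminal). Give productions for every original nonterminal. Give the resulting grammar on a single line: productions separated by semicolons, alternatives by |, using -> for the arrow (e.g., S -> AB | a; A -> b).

Unit productions: C->J, S->C.
Unit pairs (A ⇒* B via units): (C,J), (S,C), (S,J).
S: inherits non-unit rules of {C, J, S} → JJ | SJf | Sf | f | fiC | i.
C: inherits non-unit rules of {C, J} → Sf | f | fiC | i.
J: inherits non-unit rules of {J} → Sf | i.

S -> f | i | JJ | Sf | SJf | fiC; C -> f | i | Sf | fiC; J -> i | Sf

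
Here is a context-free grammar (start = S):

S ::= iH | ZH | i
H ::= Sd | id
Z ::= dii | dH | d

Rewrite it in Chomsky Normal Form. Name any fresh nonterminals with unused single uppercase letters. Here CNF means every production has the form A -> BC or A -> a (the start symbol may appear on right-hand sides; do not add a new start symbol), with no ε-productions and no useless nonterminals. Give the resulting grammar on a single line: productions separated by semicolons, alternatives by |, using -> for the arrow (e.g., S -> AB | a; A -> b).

No ε-productions.
No unit productions to eliminate.
TERM: introduce A -> d, B -> i and substitute in every rule of length ≥2.
BIN: Z -> ABB becomes Z -> AC, C -> BB.

S -> i | BH | ZH; A -> d; B -> i; C -> BB; H -> BA | SA; Z -> d | AC | AH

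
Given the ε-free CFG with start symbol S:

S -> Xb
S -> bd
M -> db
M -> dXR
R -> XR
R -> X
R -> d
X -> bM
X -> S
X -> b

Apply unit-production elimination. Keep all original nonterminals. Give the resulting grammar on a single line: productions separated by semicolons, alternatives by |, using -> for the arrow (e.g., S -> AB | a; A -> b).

Unit productions: R->X, X->S.
Unit pairs (A ⇒* B via units): (R,S), (R,X), (X,S).
S: inherits non-unit rules of {S} → Xb | bd.
M: inherits non-unit rules of {M} → dXR | db.
R: inherits non-unit rules of {R, S, X} → XR | Xb | b | bM | bd | d.
X: inherits non-unit rules of {S, X} → Xb | b | bM | bd.

S -> Xb | bd; M -> db | dXR; R -> b | d | XR | Xb | bM | bd; X -> b | Xb | bM | bd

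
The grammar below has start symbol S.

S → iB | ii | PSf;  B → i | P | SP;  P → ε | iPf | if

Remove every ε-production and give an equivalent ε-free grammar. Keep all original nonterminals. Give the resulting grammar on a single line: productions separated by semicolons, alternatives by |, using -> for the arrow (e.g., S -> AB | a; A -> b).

S -> i | Sf | iB | ii | PSf; B -> P | S | i | SP; P -> if | iPf

Nullable set: {B, P}.
S -> PSf: P nullable, giving PSf | Sf.
S -> iB: B nullable, giving i | iB.
B -> P: P nullable, giving P.
B -> SP: P nullable, giving S | SP.
Drop P -> ε.
P -> iPf: P nullable, giving iPf | if.
Unchanged (no nullable symbols): S -> ii; B -> i; P -> if.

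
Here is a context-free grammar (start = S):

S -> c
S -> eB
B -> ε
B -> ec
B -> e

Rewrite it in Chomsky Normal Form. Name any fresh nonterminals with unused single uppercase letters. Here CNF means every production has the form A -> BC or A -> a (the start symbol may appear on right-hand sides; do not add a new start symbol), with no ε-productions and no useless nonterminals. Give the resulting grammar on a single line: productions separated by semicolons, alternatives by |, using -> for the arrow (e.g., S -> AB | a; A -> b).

Nullable: {B}; after ε-elimination: S -> c | e | eB; B -> e | ec.
No unit productions to eliminate.
TERM: introduce C -> c, A -> e and substitute in every rule of length ≥2.

S -> c | e | AB; A -> e; B -> e | AC; C -> c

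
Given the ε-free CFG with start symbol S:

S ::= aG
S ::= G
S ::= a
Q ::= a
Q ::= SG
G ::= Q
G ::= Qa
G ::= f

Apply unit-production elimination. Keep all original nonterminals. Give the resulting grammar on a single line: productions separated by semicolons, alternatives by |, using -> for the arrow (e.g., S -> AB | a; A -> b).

Unit productions: G->Q, S->G.
Unit pairs (A ⇒* B via units): (G,Q), (S,G), (S,Q).
S: inherits non-unit rules of {G, Q, S} → Qa | SG | a | aG | f.
G: inherits non-unit rules of {G, Q} → Qa | SG | a | f.
Q: inherits non-unit rules of {Q} → SG | a.

S -> a | f | Qa | SG | aG; G -> a | f | Qa | SG; Q -> a | SG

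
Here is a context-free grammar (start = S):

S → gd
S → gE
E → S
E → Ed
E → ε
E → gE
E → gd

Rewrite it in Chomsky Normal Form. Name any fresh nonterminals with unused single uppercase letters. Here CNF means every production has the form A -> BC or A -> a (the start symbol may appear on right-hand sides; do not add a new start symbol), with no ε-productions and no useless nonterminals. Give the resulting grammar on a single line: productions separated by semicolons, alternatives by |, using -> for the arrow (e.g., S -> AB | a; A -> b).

S -> g | BA | BE; A -> d; B -> g; E -> d | g | BA | BE | EA

Nullable: {E}; after ε-elimination: S -> g | gE | gd; E -> S | d | g | Ed | gE | gd.
After unit-elimination: S -> g | gE | gd; E -> d | g | Ed | gE | gd.
TERM: introduce A -> d, B -> g and substitute in every rule of length ≥2.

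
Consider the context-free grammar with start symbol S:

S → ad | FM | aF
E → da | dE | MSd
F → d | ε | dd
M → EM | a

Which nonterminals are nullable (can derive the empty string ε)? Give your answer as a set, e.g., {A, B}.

{F}

Directly nullable (have an ε-rule): {F}.
Not nullable: E, M, S — each has a terminal in every rule's right-hand side or depends on a non-nullable symbol.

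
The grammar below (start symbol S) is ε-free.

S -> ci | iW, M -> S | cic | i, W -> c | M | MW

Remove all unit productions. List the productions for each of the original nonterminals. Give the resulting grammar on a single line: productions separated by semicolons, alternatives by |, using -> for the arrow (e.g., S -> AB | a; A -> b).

S -> ci | iW; M -> i | ci | iW | cic; W -> c | i | MW | ci | iW | cic

Unit productions: M->S, W->M.
Unit pairs (A ⇒* B via units): (M,S), (W,M), (W,S).
S: inherits non-unit rules of {S} → ci | iW.
M: inherits non-unit rules of {M, S} → ci | cic | i | iW.
W: inherits non-unit rules of {M, S, W} → MW | c | ci | cic | i | iW.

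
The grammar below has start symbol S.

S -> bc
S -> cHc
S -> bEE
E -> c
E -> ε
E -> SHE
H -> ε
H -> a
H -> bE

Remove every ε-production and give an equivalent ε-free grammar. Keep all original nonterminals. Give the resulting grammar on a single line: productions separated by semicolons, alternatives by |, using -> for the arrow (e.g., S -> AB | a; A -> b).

Nullable set: {E, H}.
S -> bEE: E, E nullable, giving b | bE | bEE.
S -> cHc: H nullable, giving cHc | cc.
Drop E -> ε.
E -> SHE: H, E nullable, giving S | SE | SH | SHE.
Drop H -> ε.
H -> bE: E nullable, giving b | bE.
Unchanged (no nullable symbols): S -> bc; E -> c; H -> a.

S -> b | bE | bc | cc | bEE | cHc; E -> S | c | SE | SH | SHE; H -> a | b | bE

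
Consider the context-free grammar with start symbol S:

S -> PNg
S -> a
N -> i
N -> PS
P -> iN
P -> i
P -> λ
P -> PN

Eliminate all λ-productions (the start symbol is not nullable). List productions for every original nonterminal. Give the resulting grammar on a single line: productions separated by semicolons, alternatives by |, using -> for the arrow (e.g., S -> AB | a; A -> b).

S -> a | Ng | PNg; N -> S | i | PS; P -> N | i | PN | iN

Nullable set: {P}.
S -> PNg: P nullable, giving Ng | PNg.
N -> PS: P nullable, giving PS | S.
Drop P -> λ.
P -> PN: P nullable, giving N | PN.
Unchanged (no nullable symbols): S -> a; N -> i; P -> i; P -> iN.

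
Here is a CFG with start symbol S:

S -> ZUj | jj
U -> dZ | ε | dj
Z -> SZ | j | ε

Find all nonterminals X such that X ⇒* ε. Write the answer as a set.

Directly nullable (have an ε-rule): {U, Z}.
Not nullable: S — each has a terminal in every rule's right-hand side or depends on a non-nullable symbol.

{U, Z}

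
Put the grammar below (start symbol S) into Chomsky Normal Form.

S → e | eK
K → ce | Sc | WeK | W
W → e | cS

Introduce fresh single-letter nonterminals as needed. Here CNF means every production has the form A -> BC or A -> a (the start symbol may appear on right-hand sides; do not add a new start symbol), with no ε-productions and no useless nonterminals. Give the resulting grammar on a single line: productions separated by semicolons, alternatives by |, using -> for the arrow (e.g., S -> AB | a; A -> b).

No ε-productions.
After unit-elimination: S -> e | eK; K -> e | Sc | cS | ce | WeK; W -> e | cS.
TERM: introduce A -> c, B -> e and substitute in every rule of length ≥2.
BIN: K -> WBK becomes K -> WC, C -> BK.

S -> e | BK; A -> c; B -> e; C -> BK; K -> e | AB | AS | SA | WC; W -> e | AS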